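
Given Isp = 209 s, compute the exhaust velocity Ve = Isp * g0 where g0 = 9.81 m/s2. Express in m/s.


Ve = Isp * g0 = 209 * 9.81 = 2050.3 m/s

2050.3 m/s


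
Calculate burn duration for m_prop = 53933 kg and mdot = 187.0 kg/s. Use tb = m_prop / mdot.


tb = 53933 / 187.0 = 288.4 s

288.4 s


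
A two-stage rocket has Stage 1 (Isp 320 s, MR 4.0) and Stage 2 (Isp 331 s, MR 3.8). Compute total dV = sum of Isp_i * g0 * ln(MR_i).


dV1 = 320 * 9.81 * ln(4.0) = 4351.9 m/s
dV2 = 331 * 9.81 * ln(3.8) = 4334.9 m/s
Total dV = 4351.9 + 4334.9 = 8686.8 m/s ~ 8687 m/s

8687 m/s


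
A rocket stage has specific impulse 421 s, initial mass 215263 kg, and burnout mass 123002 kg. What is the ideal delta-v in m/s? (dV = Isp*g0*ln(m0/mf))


Ve = 421 * 9.81 = 4130.01 m/s
dV = 4130.01 * ln(215263/123002) = 2311 m/s

2311 m/s


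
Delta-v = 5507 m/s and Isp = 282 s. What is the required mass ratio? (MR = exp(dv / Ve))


Ve = 282 * 9.81 = 2766.42 m/s
MR = exp(5507 / 2766.42) = 7.32

7.32


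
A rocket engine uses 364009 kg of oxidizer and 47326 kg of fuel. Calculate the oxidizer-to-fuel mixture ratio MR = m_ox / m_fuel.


MR = 364009 / 47326 = 7.69

7.69


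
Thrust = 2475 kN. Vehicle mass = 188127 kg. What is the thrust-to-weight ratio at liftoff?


TWR = 2475000 / (188127 * 9.81) = 1.34

1.34


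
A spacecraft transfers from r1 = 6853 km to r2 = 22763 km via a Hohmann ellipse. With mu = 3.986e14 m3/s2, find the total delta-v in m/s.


V1 = sqrt(mu/r1) = 7626.55 m/s
dV1 = V1*(sqrt(2*r2/(r1+r2)) - 1) = 1829.17 m/s
V2 = sqrt(mu/r2) = 4184.6 m/s
dV2 = V2*(1 - sqrt(2*r1/(r1+r2))) = 1337.87 m/s
Total dV = 3167 m/s

3167 m/s


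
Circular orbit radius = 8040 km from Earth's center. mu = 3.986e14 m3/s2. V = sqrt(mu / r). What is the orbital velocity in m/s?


V = sqrt(3.986e14 / 8040000) = 7041 m/s

7041 m/s


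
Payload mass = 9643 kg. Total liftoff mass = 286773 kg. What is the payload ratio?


PR = 9643 / 286773 = 0.0336

0.0336


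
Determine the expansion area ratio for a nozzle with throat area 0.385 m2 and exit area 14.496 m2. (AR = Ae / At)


AR = 14.496 / 0.385 = 37.7

37.7


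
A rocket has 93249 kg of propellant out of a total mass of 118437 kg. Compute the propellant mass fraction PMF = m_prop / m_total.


PMF = 93249 / 118437 = 0.787

0.787


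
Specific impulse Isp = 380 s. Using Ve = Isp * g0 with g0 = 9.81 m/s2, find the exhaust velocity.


Ve = Isp * g0 = 380 * 9.81 = 3727.8 m/s

3727.8 m/s


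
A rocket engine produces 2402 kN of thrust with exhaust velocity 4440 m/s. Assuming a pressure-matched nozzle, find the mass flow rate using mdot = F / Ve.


mdot = F / Ve = 2402000 / 4440 = 541.0 kg/s

541.0 kg/s


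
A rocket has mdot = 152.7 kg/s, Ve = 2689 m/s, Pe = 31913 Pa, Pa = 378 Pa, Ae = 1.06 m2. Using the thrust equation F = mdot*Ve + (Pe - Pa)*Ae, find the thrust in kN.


F = 152.7 * 2689 + (31913 - 378) * 1.06 = 444037.0 N = 444.0 kN

444.0 kN


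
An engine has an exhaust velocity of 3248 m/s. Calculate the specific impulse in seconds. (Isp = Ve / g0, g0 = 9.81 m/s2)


Isp = Ve / g0 = 3248 / 9.81 = 331.1 s

331.1 s


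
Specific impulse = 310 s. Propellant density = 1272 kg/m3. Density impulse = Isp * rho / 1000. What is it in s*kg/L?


rho*Isp = 310 * 1272 / 1000 = 394 s*kg/L

394 s*kg/L


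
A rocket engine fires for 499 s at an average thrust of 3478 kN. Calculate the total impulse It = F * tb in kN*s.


It = 3478 * 499 = 1735522 kN*s

1735522 kN*s


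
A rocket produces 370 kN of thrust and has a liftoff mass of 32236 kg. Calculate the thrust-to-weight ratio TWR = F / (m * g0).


TWR = 370000 / (32236 * 9.81) = 1.17

1.17


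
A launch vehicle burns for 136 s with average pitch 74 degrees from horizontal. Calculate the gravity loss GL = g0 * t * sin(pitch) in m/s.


GL = 9.81 * 136 * sin(74 deg) = 1282 m/s

1282 m/s


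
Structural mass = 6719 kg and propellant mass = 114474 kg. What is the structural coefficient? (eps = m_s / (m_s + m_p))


eps = 6719 / (6719 + 114474) = 0.0554

0.0554


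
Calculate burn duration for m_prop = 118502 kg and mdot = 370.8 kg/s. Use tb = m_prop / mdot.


tb = 118502 / 370.8 = 319.6 s

319.6 s


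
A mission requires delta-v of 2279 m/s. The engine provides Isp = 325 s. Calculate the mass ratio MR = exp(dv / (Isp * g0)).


Ve = 325 * 9.81 = 3188.25 m/s
MR = exp(2279 / 3188.25) = 2.044

2.044


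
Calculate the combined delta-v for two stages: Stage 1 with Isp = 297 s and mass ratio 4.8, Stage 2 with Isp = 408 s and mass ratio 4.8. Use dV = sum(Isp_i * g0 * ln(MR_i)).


dV1 = 297 * 9.81 * ln(4.8) = 4570.3 m/s
dV2 = 408 * 9.81 * ln(4.8) = 6278.4 m/s
Total dV = 4570.3 + 6278.4 = 10848.7 m/s ~ 10849 m/s

10849 m/s


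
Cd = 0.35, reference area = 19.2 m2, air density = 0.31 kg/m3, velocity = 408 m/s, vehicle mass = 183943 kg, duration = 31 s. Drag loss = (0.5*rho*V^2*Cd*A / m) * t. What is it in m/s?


D = 0.5 * 0.31 * 408^2 * 0.35 * 19.2 = 173388.9 N
a = 173388.9 / 183943 = 0.9426 m/s2
dV = 0.9426 * 31 = 29.2 m/s

29.2 m/s


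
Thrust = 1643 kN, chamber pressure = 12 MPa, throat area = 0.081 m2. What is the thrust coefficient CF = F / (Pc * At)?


CF = 1643000 / (12e6 * 0.081) = 1.69

1.69


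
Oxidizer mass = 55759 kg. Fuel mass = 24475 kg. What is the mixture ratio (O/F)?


MR = 55759 / 24475 = 2.28

2.28


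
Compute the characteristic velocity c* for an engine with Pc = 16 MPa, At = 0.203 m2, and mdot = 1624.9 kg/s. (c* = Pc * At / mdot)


c* = 16e6 * 0.203 / 1624.9 = 1999 m/s

1999 m/s


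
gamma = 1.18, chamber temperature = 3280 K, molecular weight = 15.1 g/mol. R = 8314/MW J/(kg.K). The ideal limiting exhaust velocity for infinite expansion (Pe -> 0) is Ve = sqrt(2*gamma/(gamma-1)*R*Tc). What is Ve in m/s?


R = 8314 / 15.1 = 550.6 J/(kg.K)
Ve = sqrt(2 * 1.18 / (1.18 - 1) * 550.6 * 3280) = 4866 m/s

4866 m/s


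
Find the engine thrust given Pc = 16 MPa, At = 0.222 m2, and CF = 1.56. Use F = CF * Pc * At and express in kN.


F = 1.56 * 16e6 * 0.222 = 5.5411e+06 N = 5541.1 kN

5541.1 kN


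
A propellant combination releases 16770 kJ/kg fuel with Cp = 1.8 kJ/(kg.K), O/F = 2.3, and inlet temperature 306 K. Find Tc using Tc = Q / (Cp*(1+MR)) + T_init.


Tc = 16770 / (1.8 * (1 + 2.3)) + 306 = 3129 K

3129 K


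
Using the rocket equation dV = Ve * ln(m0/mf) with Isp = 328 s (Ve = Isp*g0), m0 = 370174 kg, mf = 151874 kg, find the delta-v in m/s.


Ve = 328 * 9.81 = 3217.68 m/s
dV = 3217.68 * ln(370174/151874) = 2867 m/s

2867 m/s


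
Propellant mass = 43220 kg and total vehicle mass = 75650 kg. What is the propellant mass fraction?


PMF = 43220 / 75650 = 0.571

0.571


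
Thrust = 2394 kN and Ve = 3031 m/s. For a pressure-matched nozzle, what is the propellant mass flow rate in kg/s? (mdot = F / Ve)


mdot = F / Ve = 2394000 / 3031 = 789.8 kg/s

789.8 kg/s


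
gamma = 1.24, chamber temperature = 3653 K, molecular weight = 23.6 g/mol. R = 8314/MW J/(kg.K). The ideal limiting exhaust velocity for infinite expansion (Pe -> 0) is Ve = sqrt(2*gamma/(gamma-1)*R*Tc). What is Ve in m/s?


R = 8314 / 23.6 = 352.29 J/(kg.K)
Ve = sqrt(2 * 1.24 / (1.24 - 1) * 352.29 * 3653) = 3647 m/s

3647 m/s


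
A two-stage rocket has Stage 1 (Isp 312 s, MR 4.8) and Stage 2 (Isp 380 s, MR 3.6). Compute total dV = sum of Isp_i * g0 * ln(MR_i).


dV1 = 312 * 9.81 * ln(4.8) = 4801.1 m/s
dV2 = 380 * 9.81 * ln(3.6) = 4775.1 m/s
Total dV = 4801.1 + 4775.1 = 9576.2 m/s ~ 9576 m/s

9576 m/s


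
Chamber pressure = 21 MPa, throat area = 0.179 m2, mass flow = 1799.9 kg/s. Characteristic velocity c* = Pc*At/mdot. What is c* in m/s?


c* = 21e6 * 0.179 / 1799.9 = 2088 m/s

2088 m/s


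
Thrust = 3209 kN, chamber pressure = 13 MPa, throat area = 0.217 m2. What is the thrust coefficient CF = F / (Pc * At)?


CF = 3209000 / (13e6 * 0.217) = 1.14

1.14


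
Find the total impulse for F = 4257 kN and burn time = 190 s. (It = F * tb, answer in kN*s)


It = 4257 * 190 = 808830 kN*s

808830 kN*s


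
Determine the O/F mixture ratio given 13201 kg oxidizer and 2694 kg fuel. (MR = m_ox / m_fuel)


MR = 13201 / 2694 = 4.9

4.9


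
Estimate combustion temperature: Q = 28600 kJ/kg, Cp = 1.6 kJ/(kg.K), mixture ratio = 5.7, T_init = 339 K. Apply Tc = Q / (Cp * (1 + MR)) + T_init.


Tc = 28600 / (1.6 * (1 + 5.7)) + 339 = 3007 K

3007 K


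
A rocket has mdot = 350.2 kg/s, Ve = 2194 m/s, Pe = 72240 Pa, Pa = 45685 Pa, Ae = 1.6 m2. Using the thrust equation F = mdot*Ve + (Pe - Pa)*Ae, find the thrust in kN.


F = 350.2 * 2194 + (72240 - 45685) * 1.6 = 810827.0 N = 810.8 kN

810.8 kN


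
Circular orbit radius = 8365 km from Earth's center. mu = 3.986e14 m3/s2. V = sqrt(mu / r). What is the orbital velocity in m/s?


V = sqrt(3.986e14 / 8365000) = 6903 m/s

6903 m/s


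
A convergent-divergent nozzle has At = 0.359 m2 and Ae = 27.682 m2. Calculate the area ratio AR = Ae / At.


AR = 27.682 / 0.359 = 77.1

77.1


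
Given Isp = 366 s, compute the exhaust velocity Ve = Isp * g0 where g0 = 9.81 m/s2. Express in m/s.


Ve = Isp * g0 = 366 * 9.81 = 3590.5 m/s

3590.5 m/s


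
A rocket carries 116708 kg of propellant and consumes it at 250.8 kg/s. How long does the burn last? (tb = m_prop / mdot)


tb = 116708 / 250.8 = 465.3 s

465.3 s


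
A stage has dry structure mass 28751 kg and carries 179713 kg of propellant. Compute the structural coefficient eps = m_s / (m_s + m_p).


eps = 28751 / (28751 + 179713) = 0.1379

0.1379


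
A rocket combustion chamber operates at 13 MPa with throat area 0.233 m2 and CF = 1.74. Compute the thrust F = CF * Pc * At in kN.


F = 1.74 * 13e6 * 0.233 = 5.2705e+06 N = 5270.5 kN

5270.5 kN


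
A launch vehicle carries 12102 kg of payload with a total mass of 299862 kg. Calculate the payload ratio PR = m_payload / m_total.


PR = 12102 / 299862 = 0.0404

0.0404


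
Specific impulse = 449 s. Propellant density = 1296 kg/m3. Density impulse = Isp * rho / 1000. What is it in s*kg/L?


rho*Isp = 449 * 1296 / 1000 = 582 s*kg/L

582 s*kg/L


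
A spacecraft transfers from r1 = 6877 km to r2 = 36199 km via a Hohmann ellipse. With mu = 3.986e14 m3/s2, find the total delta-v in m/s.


V1 = sqrt(mu/r1) = 7613.23 m/s
dV1 = V1*(sqrt(2*r2/(r1+r2)) - 1) = 2256.71 m/s
V2 = sqrt(mu/r2) = 3318.34 m/s
dV2 = V2*(1 - sqrt(2*r1/(r1+r2))) = 1443.27 m/s
Total dV = 3700 m/s

3700 m/s


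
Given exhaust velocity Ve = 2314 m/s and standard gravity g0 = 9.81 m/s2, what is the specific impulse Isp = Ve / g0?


Isp = Ve / g0 = 2314 / 9.81 = 235.9 s

235.9 s


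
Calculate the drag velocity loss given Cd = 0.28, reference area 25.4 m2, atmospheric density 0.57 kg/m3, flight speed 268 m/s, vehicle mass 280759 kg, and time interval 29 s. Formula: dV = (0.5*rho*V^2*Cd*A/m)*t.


D = 0.5 * 0.57 * 268^2 * 0.28 * 25.4 = 145581.5 N
a = 145581.5 / 280759 = 0.5185 m/s2
dV = 0.5185 * 29 = 15.0 m/s

15.0 m/s


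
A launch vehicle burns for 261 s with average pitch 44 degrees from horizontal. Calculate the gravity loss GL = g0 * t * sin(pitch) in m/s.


GL = 9.81 * 261 * sin(44 deg) = 1779 m/s

1779 m/s


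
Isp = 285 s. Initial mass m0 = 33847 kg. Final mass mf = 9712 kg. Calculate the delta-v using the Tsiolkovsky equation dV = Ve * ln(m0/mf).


Ve = 285 * 9.81 = 2795.85 m/s
dV = 2795.85 * ln(33847/9712) = 3491 m/s

3491 m/s


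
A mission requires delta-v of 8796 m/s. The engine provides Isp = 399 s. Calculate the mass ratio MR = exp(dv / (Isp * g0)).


Ve = 399 * 9.81 = 3914.19 m/s
MR = exp(8796 / 3914.19) = 9.461

9.461


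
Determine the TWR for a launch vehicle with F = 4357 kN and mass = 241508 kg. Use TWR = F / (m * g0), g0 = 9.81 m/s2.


TWR = 4357000 / (241508 * 9.81) = 1.84

1.84


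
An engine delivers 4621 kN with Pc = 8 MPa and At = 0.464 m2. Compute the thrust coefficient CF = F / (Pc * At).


CF = 4621000 / (8e6 * 0.464) = 1.24

1.24


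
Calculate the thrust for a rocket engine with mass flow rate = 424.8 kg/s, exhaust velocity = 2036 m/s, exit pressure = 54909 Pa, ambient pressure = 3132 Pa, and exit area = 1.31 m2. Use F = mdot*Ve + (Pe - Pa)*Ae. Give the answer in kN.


F = 424.8 * 2036 + (54909 - 3132) * 1.31 = 932721.0 N = 932.7 kN

932.7 kN


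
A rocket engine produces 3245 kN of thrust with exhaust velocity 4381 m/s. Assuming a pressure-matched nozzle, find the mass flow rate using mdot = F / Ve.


mdot = F / Ve = 3245000 / 4381 = 740.7 kg/s

740.7 kg/s


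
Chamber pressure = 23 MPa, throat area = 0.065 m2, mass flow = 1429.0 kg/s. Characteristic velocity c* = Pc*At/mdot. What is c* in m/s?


c* = 23e6 * 0.065 / 1429.0 = 1046 m/s

1046 m/s


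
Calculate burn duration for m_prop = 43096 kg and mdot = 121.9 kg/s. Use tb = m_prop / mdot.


tb = 43096 / 121.9 = 353.5 s

353.5 s


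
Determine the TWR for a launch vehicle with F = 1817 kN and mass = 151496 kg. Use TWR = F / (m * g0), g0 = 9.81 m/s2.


TWR = 1817000 / (151496 * 9.81) = 1.22

1.22


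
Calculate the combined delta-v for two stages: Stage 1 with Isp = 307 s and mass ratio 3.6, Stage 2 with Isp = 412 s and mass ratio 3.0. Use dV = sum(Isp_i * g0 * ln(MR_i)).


dV1 = 307 * 9.81 * ln(3.6) = 3857.8 m/s
dV2 = 412 * 9.81 * ln(3.0) = 4440.3 m/s
Total dV = 3857.8 + 4440.3 = 8298.1 m/s ~ 8298 m/s

8298 m/s


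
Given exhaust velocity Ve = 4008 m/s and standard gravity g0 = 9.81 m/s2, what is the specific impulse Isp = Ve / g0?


Isp = Ve / g0 = 4008 / 9.81 = 408.6 s

408.6 s


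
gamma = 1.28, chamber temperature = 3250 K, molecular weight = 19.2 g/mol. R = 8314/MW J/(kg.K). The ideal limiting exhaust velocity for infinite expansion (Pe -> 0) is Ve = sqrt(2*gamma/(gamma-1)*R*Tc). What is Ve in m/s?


R = 8314 / 19.2 = 433.02 J/(kg.K)
Ve = sqrt(2 * 1.28 / (1.28 - 1) * 433.02 * 3250) = 3587 m/s

3587 m/s


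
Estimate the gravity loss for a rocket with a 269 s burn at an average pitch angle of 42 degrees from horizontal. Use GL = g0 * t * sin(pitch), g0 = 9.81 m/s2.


GL = 9.81 * 269 * sin(42 deg) = 1766 m/s

1766 m/s


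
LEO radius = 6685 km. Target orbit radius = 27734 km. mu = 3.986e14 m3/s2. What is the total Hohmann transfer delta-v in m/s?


V1 = sqrt(mu/r1) = 7721.79 m/s
dV1 = V1*(sqrt(2*r2/(r1+r2)) - 1) = 2080.78 m/s
V2 = sqrt(mu/r2) = 3791.08 m/s
dV2 = V2*(1 - sqrt(2*r1/(r1+r2))) = 1428.26 m/s
Total dV = 3509 m/s

3509 m/s


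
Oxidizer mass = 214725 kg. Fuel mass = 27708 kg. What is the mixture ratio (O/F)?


MR = 214725 / 27708 = 7.75

7.75


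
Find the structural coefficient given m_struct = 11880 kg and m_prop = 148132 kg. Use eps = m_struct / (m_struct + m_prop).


eps = 11880 / (11880 + 148132) = 0.0742

0.0742


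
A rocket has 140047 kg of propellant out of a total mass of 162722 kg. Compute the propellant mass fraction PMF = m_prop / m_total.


PMF = 140047 / 162722 = 0.861

0.861


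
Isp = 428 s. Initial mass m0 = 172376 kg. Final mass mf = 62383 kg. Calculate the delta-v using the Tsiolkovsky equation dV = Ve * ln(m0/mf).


Ve = 428 * 9.81 = 4198.68 m/s
dV = 4198.68 * ln(172376/62383) = 4267 m/s

4267 m/s


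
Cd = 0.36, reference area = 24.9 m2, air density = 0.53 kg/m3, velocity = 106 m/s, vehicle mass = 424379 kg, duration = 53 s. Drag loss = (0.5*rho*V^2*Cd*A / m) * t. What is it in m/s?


D = 0.5 * 0.53 * 106^2 * 0.36 * 24.9 = 26690.67 N
a = 26690.67 / 424379 = 0.0629 m/s2
dV = 0.0629 * 53 = 3.3 m/s

3.3 m/s


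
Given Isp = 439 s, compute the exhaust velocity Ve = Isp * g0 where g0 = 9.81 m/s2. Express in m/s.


Ve = Isp * g0 = 439 * 9.81 = 4306.6 m/s

4306.6 m/s


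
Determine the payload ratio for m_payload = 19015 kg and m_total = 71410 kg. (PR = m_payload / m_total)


PR = 19015 / 71410 = 0.2663

0.2663


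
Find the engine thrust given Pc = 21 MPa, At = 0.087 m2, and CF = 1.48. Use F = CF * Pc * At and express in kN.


F = 1.48 * 21e6 * 0.087 = 2.7040e+06 N = 2704.0 kN

2704.0 kN


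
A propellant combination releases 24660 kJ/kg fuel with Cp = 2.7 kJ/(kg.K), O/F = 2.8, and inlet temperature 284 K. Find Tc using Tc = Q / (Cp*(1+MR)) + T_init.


Tc = 24660 / (2.7 * (1 + 2.8)) + 284 = 2688 K

2688 K


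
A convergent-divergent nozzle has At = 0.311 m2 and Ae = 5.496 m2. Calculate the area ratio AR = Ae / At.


AR = 5.496 / 0.311 = 17.7

17.7


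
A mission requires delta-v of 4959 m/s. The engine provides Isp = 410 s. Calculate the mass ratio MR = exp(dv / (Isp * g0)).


Ve = 410 * 9.81 = 4022.1 m/s
MR = exp(4959 / 4022.1) = 3.431

3.431


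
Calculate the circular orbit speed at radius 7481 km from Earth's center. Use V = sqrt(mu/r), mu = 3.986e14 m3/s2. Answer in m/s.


V = sqrt(3.986e14 / 7481000) = 7299 m/s

7299 m/s


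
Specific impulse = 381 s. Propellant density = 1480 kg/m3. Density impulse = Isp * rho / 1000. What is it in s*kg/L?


rho*Isp = 381 * 1480 / 1000 = 564 s*kg/L

564 s*kg/L


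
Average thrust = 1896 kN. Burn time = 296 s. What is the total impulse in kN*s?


It = 1896 * 296 = 561216 kN*s

561216 kN*s


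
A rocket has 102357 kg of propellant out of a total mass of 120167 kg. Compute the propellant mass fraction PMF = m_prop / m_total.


PMF = 102357 / 120167 = 0.852

0.852


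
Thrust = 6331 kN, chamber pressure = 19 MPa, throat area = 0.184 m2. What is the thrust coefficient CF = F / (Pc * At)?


CF = 6331000 / (19e6 * 0.184) = 1.81

1.81


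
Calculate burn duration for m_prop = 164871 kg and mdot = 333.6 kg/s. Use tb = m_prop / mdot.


tb = 164871 / 333.6 = 494.2 s

494.2 s


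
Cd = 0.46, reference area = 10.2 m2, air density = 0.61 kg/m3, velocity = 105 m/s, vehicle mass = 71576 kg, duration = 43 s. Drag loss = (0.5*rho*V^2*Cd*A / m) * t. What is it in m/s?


D = 0.5 * 0.61 * 105^2 * 0.46 * 10.2 = 15777.44 N
a = 15777.44 / 71576 = 0.2204 m/s2
dV = 0.2204 * 43 = 9.5 m/s

9.5 m/s


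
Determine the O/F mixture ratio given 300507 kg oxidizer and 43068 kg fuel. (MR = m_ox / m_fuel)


MR = 300507 / 43068 = 6.98

6.98


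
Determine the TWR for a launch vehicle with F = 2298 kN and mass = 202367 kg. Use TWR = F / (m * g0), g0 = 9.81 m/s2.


TWR = 2298000 / (202367 * 9.81) = 1.16

1.16


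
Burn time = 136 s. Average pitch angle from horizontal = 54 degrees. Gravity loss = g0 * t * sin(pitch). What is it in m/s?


GL = 9.81 * 136 * sin(54 deg) = 1079 m/s

1079 m/s


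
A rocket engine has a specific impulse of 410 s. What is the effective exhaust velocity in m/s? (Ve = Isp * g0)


Ve = Isp * g0 = 410 * 9.81 = 4022.1 m/s

4022.1 m/s


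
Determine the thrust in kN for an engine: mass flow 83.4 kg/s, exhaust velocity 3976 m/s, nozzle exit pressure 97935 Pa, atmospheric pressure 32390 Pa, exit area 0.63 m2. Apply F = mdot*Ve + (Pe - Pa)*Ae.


F = 83.4 * 3976 + (97935 - 32390) * 0.63 = 372892.0 N = 372.9 kN

372.9 kN


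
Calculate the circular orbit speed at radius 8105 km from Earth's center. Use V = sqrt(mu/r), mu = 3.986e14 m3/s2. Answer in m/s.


V = sqrt(3.986e14 / 8105000) = 7013 m/s

7013 m/s


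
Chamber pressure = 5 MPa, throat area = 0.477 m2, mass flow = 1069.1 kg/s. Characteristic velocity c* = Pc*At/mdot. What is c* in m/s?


c* = 5e6 * 0.477 / 1069.1 = 2231 m/s

2231 m/s


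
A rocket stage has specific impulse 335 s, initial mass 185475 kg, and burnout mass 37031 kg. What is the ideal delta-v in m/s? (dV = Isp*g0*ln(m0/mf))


Ve = 335 * 9.81 = 3286.35 m/s
dV = 3286.35 * ln(185475/37031) = 5295 m/s

5295 m/s


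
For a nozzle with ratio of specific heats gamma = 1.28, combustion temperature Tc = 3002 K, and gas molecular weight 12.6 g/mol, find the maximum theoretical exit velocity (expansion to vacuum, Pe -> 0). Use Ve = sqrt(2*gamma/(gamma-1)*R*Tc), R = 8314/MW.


R = 8314 / 12.6 = 659.84 J/(kg.K)
Ve = sqrt(2 * 1.28 / (1.28 - 1) * 659.84 * 3002) = 4256 m/s

4256 m/s


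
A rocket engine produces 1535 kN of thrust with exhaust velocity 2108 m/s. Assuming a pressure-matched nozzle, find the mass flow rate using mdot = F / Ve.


mdot = F / Ve = 1535000 / 2108 = 728.2 kg/s

728.2 kg/s


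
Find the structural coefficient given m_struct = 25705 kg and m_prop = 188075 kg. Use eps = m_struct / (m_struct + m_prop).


eps = 25705 / (25705 + 188075) = 0.1202

0.1202


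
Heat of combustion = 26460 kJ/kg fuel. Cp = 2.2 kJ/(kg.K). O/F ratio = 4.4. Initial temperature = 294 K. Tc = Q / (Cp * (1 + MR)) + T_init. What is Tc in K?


Tc = 26460 / (2.2 * (1 + 4.4)) + 294 = 2521 K

2521 K


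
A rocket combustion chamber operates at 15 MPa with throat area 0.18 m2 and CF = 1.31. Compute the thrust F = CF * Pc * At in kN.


F = 1.31 * 15e6 * 0.18 = 3.5370e+06 N = 3537.0 kN

3537.0 kN


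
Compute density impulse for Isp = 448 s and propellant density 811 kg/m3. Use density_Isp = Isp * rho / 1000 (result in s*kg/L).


rho*Isp = 448 * 811 / 1000 = 363 s*kg/L

363 s*kg/L


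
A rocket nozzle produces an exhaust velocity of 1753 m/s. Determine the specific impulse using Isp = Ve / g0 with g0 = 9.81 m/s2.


Isp = Ve / g0 = 1753 / 9.81 = 178.7 s

178.7 s


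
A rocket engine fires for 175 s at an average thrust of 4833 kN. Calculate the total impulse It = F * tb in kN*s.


It = 4833 * 175 = 845775 kN*s

845775 kN*s


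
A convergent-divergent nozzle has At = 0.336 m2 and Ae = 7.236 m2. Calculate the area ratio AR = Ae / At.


AR = 7.236 / 0.336 = 21.5

21.5


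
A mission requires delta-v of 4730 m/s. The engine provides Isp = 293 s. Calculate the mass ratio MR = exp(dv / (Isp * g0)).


Ve = 293 * 9.81 = 2874.33 m/s
MR = exp(4730 / 2874.33) = 5.184

5.184


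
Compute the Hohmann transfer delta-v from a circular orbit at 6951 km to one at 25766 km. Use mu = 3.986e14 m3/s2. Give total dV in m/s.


V1 = sqrt(mu/r1) = 7572.6 m/s
dV1 = V1*(sqrt(2*r2/(r1+r2)) - 1) = 1931.19 m/s
V2 = sqrt(mu/r2) = 3933.19 m/s
dV2 = V2*(1 - sqrt(2*r1/(r1+r2))) = 1369.32 m/s
Total dV = 3301 m/s

3301 m/s


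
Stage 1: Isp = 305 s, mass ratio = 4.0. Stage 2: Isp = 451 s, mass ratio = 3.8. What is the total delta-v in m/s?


dV1 = 305 * 9.81 * ln(4.0) = 4147.9 m/s
dV2 = 451 * 9.81 * ln(3.8) = 5906.5 m/s
Total dV = 4147.9 + 5906.5 = 10054.4 m/s ~ 10054 m/s

10054 m/s


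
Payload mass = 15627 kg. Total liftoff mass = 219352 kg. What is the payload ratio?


PR = 15627 / 219352 = 0.0712

0.0712


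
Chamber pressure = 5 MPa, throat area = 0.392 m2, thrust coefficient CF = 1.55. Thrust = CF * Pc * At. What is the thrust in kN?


F = 1.55 * 5e6 * 0.392 = 3.0380e+06 N = 3038.0 kN

3038.0 kN


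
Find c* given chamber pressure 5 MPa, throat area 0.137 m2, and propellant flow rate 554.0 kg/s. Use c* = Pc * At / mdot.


c* = 5e6 * 0.137 / 554.0 = 1236 m/s

1236 m/s


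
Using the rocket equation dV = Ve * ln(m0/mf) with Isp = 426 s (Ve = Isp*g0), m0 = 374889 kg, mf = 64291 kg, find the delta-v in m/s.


Ve = 426 * 9.81 = 4179.06 m/s
dV = 4179.06 * ln(374889/64291) = 7369 m/s

7369 m/s


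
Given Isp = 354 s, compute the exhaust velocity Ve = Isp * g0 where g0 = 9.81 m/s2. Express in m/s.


Ve = Isp * g0 = 354 * 9.81 = 3472.7 m/s

3472.7 m/s


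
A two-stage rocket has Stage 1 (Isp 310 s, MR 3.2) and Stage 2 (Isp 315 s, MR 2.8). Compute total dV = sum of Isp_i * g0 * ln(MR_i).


dV1 = 310 * 9.81 * ln(3.2) = 3537.3 m/s
dV2 = 315 * 9.81 * ln(2.8) = 3181.7 m/s
Total dV = 3537.3 + 3181.7 = 6719.0 m/s ~ 6719 m/s

6719 m/s


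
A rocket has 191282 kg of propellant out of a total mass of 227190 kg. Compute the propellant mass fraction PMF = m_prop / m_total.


PMF = 191282 / 227190 = 0.842

0.842


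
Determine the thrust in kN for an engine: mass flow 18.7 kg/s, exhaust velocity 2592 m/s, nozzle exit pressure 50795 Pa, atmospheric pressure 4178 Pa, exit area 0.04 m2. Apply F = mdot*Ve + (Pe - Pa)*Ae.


F = 18.7 * 2592 + (50795 - 4178) * 0.04 = 50335.0 N = 50.3 kN

50.3 kN


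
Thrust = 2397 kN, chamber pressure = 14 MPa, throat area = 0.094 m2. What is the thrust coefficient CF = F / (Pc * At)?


CF = 2397000 / (14e6 * 0.094) = 1.82

1.82


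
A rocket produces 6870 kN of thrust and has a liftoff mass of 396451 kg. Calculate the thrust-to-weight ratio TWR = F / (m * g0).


TWR = 6870000 / (396451 * 9.81) = 1.77

1.77


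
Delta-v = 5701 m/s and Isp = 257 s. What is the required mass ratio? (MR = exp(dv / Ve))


Ve = 257 * 9.81 = 2521.17 m/s
MR = exp(5701 / 2521.17) = 9.595

9.595


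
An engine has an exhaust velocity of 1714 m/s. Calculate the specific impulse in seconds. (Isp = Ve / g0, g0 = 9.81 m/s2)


Isp = Ve / g0 = 1714 / 9.81 = 174.7 s

174.7 s


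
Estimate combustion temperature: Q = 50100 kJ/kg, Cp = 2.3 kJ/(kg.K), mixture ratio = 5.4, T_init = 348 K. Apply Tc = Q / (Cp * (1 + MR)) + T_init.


Tc = 50100 / (2.3 * (1 + 5.4)) + 348 = 3752 K

3752 K


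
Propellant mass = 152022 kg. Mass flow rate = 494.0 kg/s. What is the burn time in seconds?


tb = 152022 / 494.0 = 307.7 s

307.7 s


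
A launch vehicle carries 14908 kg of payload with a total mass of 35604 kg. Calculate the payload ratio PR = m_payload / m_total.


PR = 14908 / 35604 = 0.4187

0.4187


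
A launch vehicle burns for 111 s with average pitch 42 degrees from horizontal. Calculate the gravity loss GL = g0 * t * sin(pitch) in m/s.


GL = 9.81 * 111 * sin(42 deg) = 729 m/s

729 m/s


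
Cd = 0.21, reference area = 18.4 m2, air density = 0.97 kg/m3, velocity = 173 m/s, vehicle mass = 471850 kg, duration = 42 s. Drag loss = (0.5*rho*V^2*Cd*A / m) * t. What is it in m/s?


D = 0.5 * 0.97 * 173^2 * 0.21 * 18.4 = 56088.14 N
a = 56088.14 / 471850 = 0.1189 m/s2
dV = 0.1189 * 42 = 5.0 m/s

5.0 m/s


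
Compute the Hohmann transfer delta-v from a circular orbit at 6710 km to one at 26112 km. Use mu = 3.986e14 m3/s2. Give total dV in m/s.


V1 = sqrt(mu/r1) = 7707.39 m/s
dV1 = V1*(sqrt(2*r2/(r1+r2)) - 1) = 2014.71 m/s
V2 = sqrt(mu/r2) = 3907.05 m/s
dV2 = V2*(1 - sqrt(2*r1/(r1+r2))) = 1408.76 m/s
Total dV = 3423 m/s

3423 m/s


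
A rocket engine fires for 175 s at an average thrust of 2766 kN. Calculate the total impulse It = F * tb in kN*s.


It = 2766 * 175 = 484050 kN*s

484050 kN*s


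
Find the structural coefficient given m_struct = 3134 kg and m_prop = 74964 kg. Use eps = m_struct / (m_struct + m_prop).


eps = 3134 / (3134 + 74964) = 0.0401

0.0401


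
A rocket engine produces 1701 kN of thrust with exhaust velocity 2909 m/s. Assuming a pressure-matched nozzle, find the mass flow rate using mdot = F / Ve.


mdot = F / Ve = 1701000 / 2909 = 584.7 kg/s

584.7 kg/s


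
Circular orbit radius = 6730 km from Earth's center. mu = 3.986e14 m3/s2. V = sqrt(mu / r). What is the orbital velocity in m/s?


V = sqrt(3.986e14 / 6730000) = 7696 m/s

7696 m/s


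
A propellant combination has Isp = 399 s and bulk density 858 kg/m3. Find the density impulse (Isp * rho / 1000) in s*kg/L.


rho*Isp = 399 * 858 / 1000 = 342 s*kg/L

342 s*kg/L


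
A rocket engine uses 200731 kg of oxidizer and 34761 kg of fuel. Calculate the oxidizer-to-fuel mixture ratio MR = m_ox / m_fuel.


MR = 200731 / 34761 = 5.77

5.77


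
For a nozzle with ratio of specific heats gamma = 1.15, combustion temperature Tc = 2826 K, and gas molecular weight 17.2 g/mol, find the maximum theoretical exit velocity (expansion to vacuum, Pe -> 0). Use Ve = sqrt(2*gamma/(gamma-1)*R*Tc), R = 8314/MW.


R = 8314 / 17.2 = 483.37 J/(kg.K)
Ve = sqrt(2 * 1.15 / (1.15 - 1) * 483.37 * 2826) = 4577 m/s

4577 m/s


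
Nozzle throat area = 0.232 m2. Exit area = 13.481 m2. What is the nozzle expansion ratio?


AR = 13.481 / 0.232 = 58.1

58.1


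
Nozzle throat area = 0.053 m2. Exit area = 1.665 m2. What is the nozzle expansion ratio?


AR = 1.665 / 0.053 = 31.4

31.4


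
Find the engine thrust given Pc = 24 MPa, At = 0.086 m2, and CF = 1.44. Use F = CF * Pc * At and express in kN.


F = 1.44 * 24e6 * 0.086 = 2.9722e+06 N = 2972.2 kN

2972.2 kN


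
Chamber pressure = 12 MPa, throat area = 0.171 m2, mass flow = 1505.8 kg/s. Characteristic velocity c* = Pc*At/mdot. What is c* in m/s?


c* = 12e6 * 0.171 / 1505.8 = 1363 m/s

1363 m/s


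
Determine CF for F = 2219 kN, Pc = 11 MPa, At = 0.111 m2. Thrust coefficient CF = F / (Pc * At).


CF = 2219000 / (11e6 * 0.111) = 1.82

1.82


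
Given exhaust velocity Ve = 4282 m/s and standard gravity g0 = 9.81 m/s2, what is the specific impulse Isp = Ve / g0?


Isp = Ve / g0 = 4282 / 9.81 = 436.5 s

436.5 s


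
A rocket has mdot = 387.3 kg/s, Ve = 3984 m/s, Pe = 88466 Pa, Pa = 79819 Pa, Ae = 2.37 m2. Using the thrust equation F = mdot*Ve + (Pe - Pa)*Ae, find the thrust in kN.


F = 387.3 * 3984 + (88466 - 79819) * 2.37 = 1.5635e+06 N = 1563.5 kN

1563.5 kN


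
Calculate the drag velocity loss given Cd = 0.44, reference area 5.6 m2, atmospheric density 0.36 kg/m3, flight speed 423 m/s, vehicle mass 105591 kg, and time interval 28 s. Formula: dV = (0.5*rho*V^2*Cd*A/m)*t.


D = 0.5 * 0.36 * 423^2 * 0.44 * 5.6 = 79358.59 N
a = 79358.59 / 105591 = 0.7516 m/s2
dV = 0.7516 * 28 = 21.0 m/s

21.0 m/s


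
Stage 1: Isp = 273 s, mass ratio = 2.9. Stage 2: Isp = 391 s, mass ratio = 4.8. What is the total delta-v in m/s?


dV1 = 273 * 9.81 * ln(2.9) = 2851.4 m/s
dV2 = 391 * 9.81 * ln(4.8) = 6016.8 m/s
Total dV = 2851.4 + 6016.8 = 8868.2 m/s ~ 8868 m/s

8868 m/s


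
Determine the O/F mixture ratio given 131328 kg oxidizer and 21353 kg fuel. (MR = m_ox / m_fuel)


MR = 131328 / 21353 = 6.15

6.15


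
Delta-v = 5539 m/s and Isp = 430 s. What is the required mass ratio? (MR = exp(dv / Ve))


Ve = 430 * 9.81 = 4218.3 m/s
MR = exp(5539 / 4218.3) = 3.718

3.718


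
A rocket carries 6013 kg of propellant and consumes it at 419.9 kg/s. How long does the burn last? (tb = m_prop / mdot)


tb = 6013 / 419.9 = 14.3 s

14.3 s


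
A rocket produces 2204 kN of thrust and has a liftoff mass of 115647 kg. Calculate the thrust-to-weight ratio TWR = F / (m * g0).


TWR = 2204000 / (115647 * 9.81) = 1.94

1.94


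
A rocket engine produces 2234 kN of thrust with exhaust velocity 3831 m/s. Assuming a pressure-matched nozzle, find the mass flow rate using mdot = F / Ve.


mdot = F / Ve = 2234000 / 3831 = 583.1 kg/s

583.1 kg/s


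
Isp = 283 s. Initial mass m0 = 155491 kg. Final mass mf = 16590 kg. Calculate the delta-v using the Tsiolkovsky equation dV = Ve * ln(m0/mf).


Ve = 283 * 9.81 = 2776.23 m/s
dV = 2776.23 * ln(155491/16590) = 6213 m/s

6213 m/s


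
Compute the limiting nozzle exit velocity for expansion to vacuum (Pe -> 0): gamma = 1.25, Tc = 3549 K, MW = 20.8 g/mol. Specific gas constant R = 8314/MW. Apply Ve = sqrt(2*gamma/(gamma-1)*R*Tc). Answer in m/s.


R = 8314 / 20.8 = 399.71 J/(kg.K)
Ve = sqrt(2 * 1.25 / (1.25 - 1) * 399.71 * 3549) = 3766 m/s

3766 m/s


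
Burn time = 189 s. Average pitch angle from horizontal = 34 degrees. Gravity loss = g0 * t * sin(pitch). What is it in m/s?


GL = 9.81 * 189 * sin(34 deg) = 1037 m/s

1037 m/s


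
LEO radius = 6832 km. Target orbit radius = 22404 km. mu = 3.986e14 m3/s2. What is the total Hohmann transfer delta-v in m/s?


V1 = sqrt(mu/r1) = 7638.26 m/s
dV1 = V1*(sqrt(2*r2/(r1+r2)) - 1) = 1817.87 m/s
V2 = sqrt(mu/r2) = 4217.99 m/s
dV2 = V2*(1 - sqrt(2*r1/(r1+r2))) = 1334.39 m/s
Total dV = 3152 m/s

3152 m/s


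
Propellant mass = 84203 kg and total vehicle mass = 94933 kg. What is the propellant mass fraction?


PMF = 84203 / 94933 = 0.887

0.887


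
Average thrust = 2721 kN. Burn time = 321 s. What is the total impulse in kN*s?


It = 2721 * 321 = 873441 kN*s

873441 kN*s


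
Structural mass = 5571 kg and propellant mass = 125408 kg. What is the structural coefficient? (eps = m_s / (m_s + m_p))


eps = 5571 / (5571 + 125408) = 0.0425

0.0425


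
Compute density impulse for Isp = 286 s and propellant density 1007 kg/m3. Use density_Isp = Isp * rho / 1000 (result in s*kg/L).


rho*Isp = 286 * 1007 / 1000 = 288 s*kg/L

288 s*kg/L


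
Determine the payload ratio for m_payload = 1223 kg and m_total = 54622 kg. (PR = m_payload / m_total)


PR = 1223 / 54622 = 0.0224

0.0224


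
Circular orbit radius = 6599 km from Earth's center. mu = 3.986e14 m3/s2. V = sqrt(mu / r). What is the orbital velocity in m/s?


V = sqrt(3.986e14 / 6599000) = 7772 m/s

7772 m/s


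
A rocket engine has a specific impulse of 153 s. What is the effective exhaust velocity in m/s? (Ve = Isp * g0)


Ve = Isp * g0 = 153 * 9.81 = 1500.9 m/s

1500.9 m/s


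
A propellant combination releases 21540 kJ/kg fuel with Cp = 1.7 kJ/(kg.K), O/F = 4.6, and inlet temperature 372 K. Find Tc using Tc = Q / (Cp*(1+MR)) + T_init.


Tc = 21540 / (1.7 * (1 + 4.6)) + 372 = 2635 K

2635 K


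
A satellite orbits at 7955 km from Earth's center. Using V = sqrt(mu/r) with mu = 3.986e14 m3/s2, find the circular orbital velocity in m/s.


V = sqrt(3.986e14 / 7955000) = 7079 m/s

7079 m/s


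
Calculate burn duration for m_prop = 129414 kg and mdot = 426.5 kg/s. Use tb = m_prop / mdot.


tb = 129414 / 426.5 = 303.4 s

303.4 s


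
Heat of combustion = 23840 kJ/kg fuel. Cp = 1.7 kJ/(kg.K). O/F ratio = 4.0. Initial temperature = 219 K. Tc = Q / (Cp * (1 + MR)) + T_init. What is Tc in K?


Tc = 23840 / (1.7 * (1 + 4.0)) + 219 = 3024 K

3024 K


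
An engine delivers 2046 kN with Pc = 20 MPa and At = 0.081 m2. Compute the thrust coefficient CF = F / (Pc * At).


CF = 2046000 / (20e6 * 0.081) = 1.26

1.26


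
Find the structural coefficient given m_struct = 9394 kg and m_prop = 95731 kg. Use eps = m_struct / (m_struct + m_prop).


eps = 9394 / (9394 + 95731) = 0.0894

0.0894


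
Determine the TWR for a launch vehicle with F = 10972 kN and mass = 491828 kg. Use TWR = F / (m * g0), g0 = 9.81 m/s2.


TWR = 10972000 / (491828 * 9.81) = 2.27

2.27


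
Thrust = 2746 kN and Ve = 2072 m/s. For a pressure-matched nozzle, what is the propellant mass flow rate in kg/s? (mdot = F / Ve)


mdot = F / Ve = 2746000 / 2072 = 1325.3 kg/s

1325.3 kg/s


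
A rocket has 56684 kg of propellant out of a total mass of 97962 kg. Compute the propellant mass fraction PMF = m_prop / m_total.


PMF = 56684 / 97962 = 0.579

0.579


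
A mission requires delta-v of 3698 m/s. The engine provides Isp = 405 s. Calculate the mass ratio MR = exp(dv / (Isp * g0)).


Ve = 405 * 9.81 = 3973.05 m/s
MR = exp(3698 / 3973.05) = 2.536

2.536


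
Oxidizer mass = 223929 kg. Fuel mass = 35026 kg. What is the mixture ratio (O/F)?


MR = 223929 / 35026 = 6.39

6.39


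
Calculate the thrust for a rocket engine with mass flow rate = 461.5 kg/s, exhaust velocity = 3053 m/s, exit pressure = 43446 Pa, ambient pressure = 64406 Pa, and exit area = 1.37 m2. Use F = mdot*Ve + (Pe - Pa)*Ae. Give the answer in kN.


F = 461.5 * 3053 + (43446 - 64406) * 1.37 = 1.3802e+06 N = 1380.2 kN

1380.2 kN


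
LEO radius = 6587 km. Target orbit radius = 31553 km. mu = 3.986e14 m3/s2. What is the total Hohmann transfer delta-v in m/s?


V1 = sqrt(mu/r1) = 7779.02 m/s
dV1 = V1*(sqrt(2*r2/(r1+r2)) - 1) = 2227.2 m/s
V2 = sqrt(mu/r2) = 3554.25 m/s
dV2 = V2*(1 - sqrt(2*r1/(r1+r2))) = 1465.36 m/s
Total dV = 3693 m/s

3693 m/s


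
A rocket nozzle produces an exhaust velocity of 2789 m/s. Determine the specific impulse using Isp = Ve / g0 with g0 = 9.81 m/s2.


Isp = Ve / g0 = 2789 / 9.81 = 284.3 s

284.3 s


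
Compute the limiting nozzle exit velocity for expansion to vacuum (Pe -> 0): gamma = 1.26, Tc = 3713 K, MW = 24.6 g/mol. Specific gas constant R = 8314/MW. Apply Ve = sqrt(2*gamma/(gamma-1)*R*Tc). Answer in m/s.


R = 8314 / 24.6 = 337.97 J/(kg.K)
Ve = sqrt(2 * 1.26 / (1.26 - 1) * 337.97 * 3713) = 3487 m/s

3487 m/s


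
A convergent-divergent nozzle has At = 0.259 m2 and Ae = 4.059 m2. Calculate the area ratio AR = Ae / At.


AR = 4.059 / 0.259 = 15.7

15.7


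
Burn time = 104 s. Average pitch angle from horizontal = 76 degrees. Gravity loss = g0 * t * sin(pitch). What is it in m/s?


GL = 9.81 * 104 * sin(76 deg) = 990 m/s

990 m/s


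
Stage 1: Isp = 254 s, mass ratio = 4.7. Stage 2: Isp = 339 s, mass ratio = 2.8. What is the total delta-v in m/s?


dV1 = 254 * 9.81 * ln(4.7) = 3856.1 m/s
dV2 = 339 * 9.81 * ln(2.8) = 3424.1 m/s
Total dV = 3856.1 + 3424.1 = 7280.2 m/s ~ 7280 m/s

7280 m/s


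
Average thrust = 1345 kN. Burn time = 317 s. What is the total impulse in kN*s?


It = 1345 * 317 = 426365 kN*s

426365 kN*s


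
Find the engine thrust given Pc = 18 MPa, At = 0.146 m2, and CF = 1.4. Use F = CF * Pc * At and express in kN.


F = 1.4 * 18e6 * 0.146 = 3.6792e+06 N = 3679.2 kN

3679.2 kN


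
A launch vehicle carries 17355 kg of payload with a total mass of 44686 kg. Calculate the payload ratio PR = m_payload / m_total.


PR = 17355 / 44686 = 0.3884

0.3884


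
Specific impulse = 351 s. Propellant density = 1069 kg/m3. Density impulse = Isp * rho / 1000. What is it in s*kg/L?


rho*Isp = 351 * 1069 / 1000 = 375 s*kg/L

375 s*kg/L


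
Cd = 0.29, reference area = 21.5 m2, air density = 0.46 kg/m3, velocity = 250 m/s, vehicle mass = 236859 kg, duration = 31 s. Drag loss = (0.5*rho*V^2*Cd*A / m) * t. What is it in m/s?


D = 0.5 * 0.46 * 250^2 * 0.29 * 21.5 = 89628.12 N
a = 89628.12 / 236859 = 0.3784 m/s2
dV = 0.3784 * 31 = 11.7 m/s

11.7 m/s


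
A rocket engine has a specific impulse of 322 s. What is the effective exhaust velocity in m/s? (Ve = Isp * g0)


Ve = Isp * g0 = 322 * 9.81 = 3158.8 m/s

3158.8 m/s


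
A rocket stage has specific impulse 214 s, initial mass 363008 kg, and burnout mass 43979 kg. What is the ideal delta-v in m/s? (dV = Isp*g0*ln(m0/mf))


Ve = 214 * 9.81 = 2099.34 m/s
dV = 2099.34 * ln(363008/43979) = 4431 m/s

4431 m/s


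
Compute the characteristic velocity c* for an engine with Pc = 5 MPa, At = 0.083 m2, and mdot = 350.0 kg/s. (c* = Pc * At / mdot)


c* = 5e6 * 0.083 / 350.0 = 1186 m/s

1186 m/s


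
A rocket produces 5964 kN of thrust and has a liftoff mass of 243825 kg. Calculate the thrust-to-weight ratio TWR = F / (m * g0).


TWR = 5964000 / (243825 * 9.81) = 2.49

2.49


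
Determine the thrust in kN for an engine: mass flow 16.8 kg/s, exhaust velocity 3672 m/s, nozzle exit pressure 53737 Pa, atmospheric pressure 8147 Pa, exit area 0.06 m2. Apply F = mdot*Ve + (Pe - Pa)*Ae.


F = 16.8 * 3672 + (53737 - 8147) * 0.06 = 64425.0 N = 64.4 kN

64.4 kN


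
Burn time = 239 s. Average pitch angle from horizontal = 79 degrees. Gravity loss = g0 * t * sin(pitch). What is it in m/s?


GL = 9.81 * 239 * sin(79 deg) = 2302 m/s

2302 m/s


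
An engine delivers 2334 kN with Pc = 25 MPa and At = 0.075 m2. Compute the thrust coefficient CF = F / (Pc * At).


CF = 2334000 / (25e6 * 0.075) = 1.24

1.24


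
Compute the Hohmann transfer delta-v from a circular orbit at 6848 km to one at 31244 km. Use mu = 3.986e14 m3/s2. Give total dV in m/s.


V1 = sqrt(mu/r1) = 7629.34 m/s
dV1 = V1*(sqrt(2*r2/(r1+r2)) - 1) = 2142.32 m/s
V2 = sqrt(mu/r2) = 3571.79 m/s
dV2 = V2*(1 - sqrt(2*r1/(r1+r2))) = 1430.05 m/s
Total dV = 3572 m/s

3572 m/s


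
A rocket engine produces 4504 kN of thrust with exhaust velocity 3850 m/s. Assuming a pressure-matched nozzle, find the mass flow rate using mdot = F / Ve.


mdot = F / Ve = 4504000 / 3850 = 1169.9 kg/s

1169.9 kg/s


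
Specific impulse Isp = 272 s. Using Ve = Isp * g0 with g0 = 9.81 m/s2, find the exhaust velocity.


Ve = Isp * g0 = 272 * 9.81 = 2668.3 m/s

2668.3 m/s


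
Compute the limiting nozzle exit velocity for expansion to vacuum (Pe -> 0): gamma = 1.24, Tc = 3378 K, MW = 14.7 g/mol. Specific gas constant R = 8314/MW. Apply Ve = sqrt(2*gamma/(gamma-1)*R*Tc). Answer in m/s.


R = 8314 / 14.7 = 565.58 J/(kg.K)
Ve = sqrt(2 * 1.24 / (1.24 - 1) * 565.58 * 3378) = 4443 m/s

4443 m/s
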